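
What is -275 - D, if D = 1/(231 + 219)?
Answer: -123751/450 ≈ -275.00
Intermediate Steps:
D = 1/450 ≈ 0.0022222
-275 - D = -275 - 1*1/450 = -275 - 1/450 = -123751/450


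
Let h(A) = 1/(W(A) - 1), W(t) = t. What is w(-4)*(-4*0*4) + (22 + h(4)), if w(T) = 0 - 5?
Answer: 67/3 ≈ 22.333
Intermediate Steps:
h(A) = 1/(-1 + A) (h(A) = 1/(A - 1) = 1/(-1 + A))
w(T) = -5
w(-4)*(-4*0*4) + (22 + h(4)) = -5*(-4*0)*4 + (22 + 1/(-1 + 4)) = -0*4 + (22 + 1/3) = -5*0 + (22 + ⅓) = 0 + 67/3 = 67/3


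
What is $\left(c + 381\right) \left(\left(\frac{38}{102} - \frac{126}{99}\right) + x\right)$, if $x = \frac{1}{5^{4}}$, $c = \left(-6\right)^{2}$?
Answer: $- \frac{43793896}{116875} \approx -374.71$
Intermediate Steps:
$c = 36$
$x = \frac{1}{625} \approx 0.0016$
$\left(c + 381\right) \left(\left(\frac{38}{102} - \frac{126}{99}\right) + x\right) = \left(36 + 381\right) \left(\left(\frac{38}{102} - \frac{126}{99}\right) + \frac{1}{625}\right) = 417 \left(\left(38 \cdot \frac{1}{102} - \frac{14}{11}\right) + \frac{1}{625}\right) = 417 \left(\left(\frac{19}{51} - \frac{14}{11}\right) + \frac{1}{625}\right) = 417 \left(- \frac{505}{561} + \frac{1}{625}\right) = 417 \left(- \frac{315064}{350625}\right) = - \frac{43793896}{116875}$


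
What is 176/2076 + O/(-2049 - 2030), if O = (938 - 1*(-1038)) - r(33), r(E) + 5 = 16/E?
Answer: -9332525/23287011 ≈ -0.40076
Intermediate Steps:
r(E) = -5 + 16/E
O = 65357/33 (O = (938 - 1*(-1038)) - (-5 + 16/33) = (938 + 1038) - (-5 + 16*(1/33)) = 1976 - (-5 + 16/33) = 1976 - 1*(-149/33) = 1976 + 149/33 = 65357/33 ≈ 1980.5)
176/2076 + O/(-2049 - 2030) = 176/2076 + 65357/(33*(-2049 - 2030)) = 176*(1/2076) + (65357/33)/(-4079) = 44/519 + (65357/33)*(-1/4079) = 44/519 - 65357/134607 = -9332525/23287011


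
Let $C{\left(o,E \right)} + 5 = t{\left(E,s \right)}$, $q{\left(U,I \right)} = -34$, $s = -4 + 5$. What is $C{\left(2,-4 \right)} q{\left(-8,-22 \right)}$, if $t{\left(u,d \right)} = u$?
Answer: $306$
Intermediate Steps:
$s = 1$
$C{\left(o,E \right)} = -5 + E$
$C{\left(2,-4 \right)} q{\left(-8,-22 \right)} = \left(-5 - 4\right) \left(-34\right) = \left(-9\right) \left(-34\right) = 306$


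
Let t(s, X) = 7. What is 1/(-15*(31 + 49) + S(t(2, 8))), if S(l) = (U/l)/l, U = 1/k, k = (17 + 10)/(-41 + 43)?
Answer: -1323/1587598 ≈ -0.00083333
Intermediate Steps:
k = 27/2 ≈ 13.500
U = 2/27 (U = 1/(27/2) = 2/27 ≈ 0.074074)
S(l) = 2/(27*l**2) (S(l) = (2/(27*l))/l = 2/(27*l**2))
1/(-15*(31 + 49) + S(t(2, 8))) = 1/(-15*(31 + 49) + (2/27)/7**2) = 1/(-15*80 + (2/27)*(1/49)) = 1/(-1200 + 2/1323) = 1/(-1587598/1323) = -1323/1587598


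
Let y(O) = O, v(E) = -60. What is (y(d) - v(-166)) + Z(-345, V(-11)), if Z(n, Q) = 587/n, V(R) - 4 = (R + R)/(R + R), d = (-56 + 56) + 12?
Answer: 24253/345 ≈ 70.299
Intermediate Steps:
d = 12 (d = 0 + 12 = 12)
V(R) = 5 (V(R) = 4 + (R + R)/(R + R) = 4 + (2*R)/((2*R)) = 4 + (2*R)*(1/(2*R)) = 4 + 1 = 5)
(y(d) - v(-166)) + Z(-345, V(-11)) = (12 - 1*(-60)) + 587/(-345) = (12 + 60) + 587*(-1/345) = 72 - 587/345 = 24253/345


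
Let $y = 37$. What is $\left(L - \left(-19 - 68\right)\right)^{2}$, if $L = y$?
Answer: $15376$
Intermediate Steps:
$L = 37$
$\left(L - \left(-19 - 68\right)\right)^{2} = \left(37 - \left(-19 - 68\right)\right)^{2} = \left(37 - -87\right)^{2} = \left(37 + 87\right)^{2} = 124^{2} = 15376$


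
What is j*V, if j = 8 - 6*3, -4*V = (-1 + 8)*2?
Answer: 35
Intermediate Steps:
V = -7/2 (V = -(-1 + 8)*2/4 = -7*2/4 = -¼*14 = -7/2 ≈ -3.5000)
j = -10 (j = 8 - 18 = -10)
j*V = -10*(-7/2) = 35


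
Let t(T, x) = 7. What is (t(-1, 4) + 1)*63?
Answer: 504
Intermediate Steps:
(t(-1, 4) + 1)*63 = (7 + 1)*63 = 8*63 = 504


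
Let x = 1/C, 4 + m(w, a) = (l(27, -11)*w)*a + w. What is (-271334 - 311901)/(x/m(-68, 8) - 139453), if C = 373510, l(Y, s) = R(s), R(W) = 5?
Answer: 608220740741200/145427155363761 ≈ 4.1823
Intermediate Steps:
l(Y, s) = 5
m(w, a) = -4 + w + 5*a*w (m(w, a) = -4 + ((5*w)*a + w) = -4 + (5*a*w + w) = -4 + (w + 5*a*w) = -4 + w + 5*a*w)
x = 1/373510 ≈ 2.6773e-6
(-271334 - 311901)/(x/m(-68, 8) - 139453) = (-271334 - 311901)/(1/(373510*(-4 - 68 + 5*8*(-68))) - 139453) = -583235/(1/(373510*(-4 - 68 - 2720)) - 139453) = -583235/((1/373510)/(-2792) - 139453) = -583235/((1/373510)*(-1/2792) - 139453) = -583235/(-1/1042839920 - 139453) = -583235/(-145427155363761/1042839920) = -583235*(-1042839920/145427155363761) = 608220740741200/145427155363761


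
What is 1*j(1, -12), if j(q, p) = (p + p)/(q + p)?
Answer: 24/11 ≈ 2.1818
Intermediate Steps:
j(q, p) = 2*p/(p + q) (j(q, p) = (2*p)/(p + q) = 2*p/(p + q))
1*j(1, -12) = 1*(2*(-12)/(-12 + 1)) = 1*(2*(-12)/(-11)) = 1*(2*(-12)*(-1/11)) = 1*(24/11) = 24/11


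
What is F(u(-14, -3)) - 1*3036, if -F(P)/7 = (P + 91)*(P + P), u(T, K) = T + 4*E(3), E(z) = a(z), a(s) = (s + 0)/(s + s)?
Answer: 10236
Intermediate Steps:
a(s) = ½ (a(s) = s/((2*s)) = s*(1/(2*s)) = ½)
E(z) = ½
u(T, K) = 2 + T (u(T, K) = T + 4*(½) = T + 2 = 2 + T)
F(P) = -14*P*(91 + P) (F(P) = -7*(P + 91)*(P + P) = -7*(91 + P)*2*P = -14*P*(91 + P))
F(u(-14, -3)) - 1*3036 = -14*(2 - 14)*(91 + (2 - 14)) - 1*3036 = -14*(-12)*(91 - 12) - 3036 = -14*(-12)*79 - 3036 = 13272 - 3036 = 10236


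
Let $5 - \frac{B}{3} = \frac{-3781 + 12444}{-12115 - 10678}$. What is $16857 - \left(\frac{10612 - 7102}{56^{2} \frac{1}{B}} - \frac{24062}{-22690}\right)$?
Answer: $\frac{1706786991282479}{101365941320} \approx 16838.0$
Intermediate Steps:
$B = \frac{367884}{22793}$ ($B = 15 - 3 \frac{-3781 + 12444}{-12115 - 10678} = 15 - 3 \frac{8663}{-22793} = 15 - 3 \cdot 8663 \left(- \frac{1}{22793}\right) = 15 - - \frac{25989}{22793} = 15 + \frac{25989}{22793} = \frac{367884}{22793} \approx 16.14$)
$16857 - \left(\frac{10612 - 7102}{56^{2} \frac{1}{B}} - \frac{24062}{-22690}\right) = 16857 - \left(\frac{10612 - 7102}{56^{2} \frac{1}{\frac{367884}{22793}}} - \frac{24062}{-22690}\right) = 16857 - \left(\frac{10612 - 7102}{3136 \cdot \frac{22793}{367884}} - - \frac{12031}{11345}\right) = 16857 - \left(\frac{3510}{\frac{17869712}{91971}} + \frac{12031}{11345}\right) = 16857 - \left(3510 \cdot \frac{91971}{17869712} + \frac{12031}{11345}\right) = 16857 - \left(\frac{161409105}{8934856} + \frac{12031}{11345}\right) = 16857 - \frac{1938681548761}{101365941320} = \frac{1706786991282479}{101365941320}$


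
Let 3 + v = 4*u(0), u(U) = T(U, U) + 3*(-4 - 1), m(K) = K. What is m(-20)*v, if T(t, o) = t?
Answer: 1260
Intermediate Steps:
u(U) = -15 + U (u(U) = U + 3*(-4 - 1) = U + 3*(-5) = U - 15 = -15 + U)
v = -63 (v = -3 + 4*(-15 + 0) = -3 + 4*(-15) = -3 - 60 = -63)
m(-20)*v = -20*(-63) = 1260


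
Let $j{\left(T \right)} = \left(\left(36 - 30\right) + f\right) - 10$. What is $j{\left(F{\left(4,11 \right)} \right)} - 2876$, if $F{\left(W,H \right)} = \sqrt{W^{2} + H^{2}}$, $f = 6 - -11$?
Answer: $-2863$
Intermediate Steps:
$f = 17$ ($f = 6 + 11 = 17$)
$F{\left(W,H \right)} = \sqrt{H^{2} + W^{2}}$
$j{\left(T \right)} = 13$ ($j{\left(T \right)} = \left(\left(36 - 30\right) + 17\right) - 10 = \left(6 + 17\right) - 10 = 23 - 10 = 13$)
$j{\left(F{\left(4,11 \right)} \right)} - 2876 = 13 - 2876 = -2863$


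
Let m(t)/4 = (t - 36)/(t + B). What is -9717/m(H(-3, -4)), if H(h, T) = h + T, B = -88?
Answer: -923115/172 ≈ -5366.9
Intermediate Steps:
H(h, T) = T + h
m(t) = 4*(-36 + t)/(-88 + t) (m(t) = 4*((t - 36)/(t - 88)) = 4*((-36 + t)/(-88 + t)) = 4*(-36 + t)/(-88 + t))
-9717/m(H(-3, -4)) = -9717*(-88 + (-4 - 3))/(4*(-36 + (-4 - 3))) = -9717*(-88 - 7)/(4*(-36 - 7)) = -9717/(4*(-43)/(-95)) = -9717/(4*(-1/95)*(-43)) = -9717/172/95 = -9717*95/172 = -923115/172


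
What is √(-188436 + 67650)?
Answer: I*√120786 ≈ 347.54*I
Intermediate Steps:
√(-188436 + 67650) = √(-120786) = I*√120786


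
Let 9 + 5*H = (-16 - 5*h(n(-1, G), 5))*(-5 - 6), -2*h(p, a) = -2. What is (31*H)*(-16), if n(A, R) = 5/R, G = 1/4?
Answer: -110112/5 ≈ -22022.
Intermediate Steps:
G = ¼ (G = 1*(¼) = ¼ ≈ 0.25000)
h(p, a) = 1 (h(p, a) = -½*(-2) = 1)
H = 222/5 (H = -9/5 + ((-16 - 5*1)*(-5 - 6))/5 = -9/5 + ((-16 - 5)*(-11))/5 = -9/5 + (-21*(-11))/5 = -9/5 + (⅕)*231 = -9/5 + 231/5 = 222/5 ≈ 44.400)
(31*H)*(-16) = (31*(222/5))*(-16) = (6882/5)*(-16) = -110112/5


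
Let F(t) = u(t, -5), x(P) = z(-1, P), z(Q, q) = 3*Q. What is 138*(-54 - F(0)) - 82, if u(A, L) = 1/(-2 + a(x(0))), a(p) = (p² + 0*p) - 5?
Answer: -7603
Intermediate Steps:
x(P) = -3 (x(P) = 3*(-1) = -3)
a(p) = -5 + p² (a(p) = (p² + 0) - 5 = p² - 5 = -5 + p²)
u(A, L) = ½ (u(A, L) = 1/(-2 + (-5 + (-3)²)) = 1/(-2 + (-5 + 9)) = 1/(-2 + 4) = 1/2 = ½)
F(t) = ½
138*(-54 - F(0)) - 82 = 138*(-54 - 1*½) - 82 = 138*(-54 - ½) - 82 = 138*(-109/2) - 82 = -7521 - 82 = -7603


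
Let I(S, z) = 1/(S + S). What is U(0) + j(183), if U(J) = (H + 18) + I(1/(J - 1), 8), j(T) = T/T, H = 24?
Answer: 85/2 ≈ 42.500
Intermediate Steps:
I(S, z) = 1/(2*S)
j(T) = 1
U(J) = 83/2 + J/2 (U(J) = (24 + 18) + 1/(2*(1/(J - 1))) = 42 + 1/(2*(1/(-1 + J))) = 42 + (-1 + J)/2 = 42 + (-½ + J/2) = 83/2 + J/2)
U(0) + j(183) = (83/2 + (½)*0) + 1 = (83/2 + 0) + 1 = 83/2 + 1 = 85/2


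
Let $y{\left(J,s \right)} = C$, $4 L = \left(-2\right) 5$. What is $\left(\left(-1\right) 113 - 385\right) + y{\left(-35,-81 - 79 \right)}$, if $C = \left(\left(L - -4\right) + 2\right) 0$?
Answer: $-498$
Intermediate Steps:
$L = - \frac{5}{2}$ ($L = \frac{\left(-2\right) 5}{4} = \frac{1}{4} \left(-10\right) = - \frac{5}{2} \approx -2.5$)
$C = 0$ ($C = \left(\left(- \frac{5}{2} - -4\right) + 2\right) 0 = \left(\left(- \frac{5}{2} + 4\right) + 2\right) 0 = \left(\frac{3}{2} + 2\right) 0 = \frac{7}{2} \cdot 0 = 0$)
$y{\left(J,s \right)} = 0$
$\left(\left(-1\right) 113 - 385\right) + y{\left(-35,-81 - 79 \right)} = \left(\left(-1\right) 113 - 385\right) + 0 = \left(-113 - 385\right) + 0 = -498 + 0 = -498$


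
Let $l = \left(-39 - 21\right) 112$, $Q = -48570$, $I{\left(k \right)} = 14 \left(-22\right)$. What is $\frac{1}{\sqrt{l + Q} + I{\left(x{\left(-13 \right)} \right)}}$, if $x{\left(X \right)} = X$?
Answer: $- \frac{154}{75077} - \frac{i \sqrt{55290}}{150154} \approx -0.0020512 - 0.001566 i$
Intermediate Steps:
$I{\left(k \right)} = -308$
$l = -6720$ ($l = \left(-60\right) 112 = -6720$)
$\frac{1}{\sqrt{l + Q} + I{\left(x{\left(-13 \right)} \right)}} = \frac{1}{\sqrt{-6720 - 48570} - 308} = \frac{1}{\sqrt{-55290} - 308} = \frac{1}{i \sqrt{55290} - 308} = \frac{1}{-308 + i \sqrt{55290}}$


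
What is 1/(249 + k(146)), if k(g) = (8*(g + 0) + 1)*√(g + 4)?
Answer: -83/68307383 + 5845*√6/204922149 ≈ 6.8652e-5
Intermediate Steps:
k(g) = √(4 + g)*(1 + 8*g) (k(g) = (8*g + 1)*√(4 + g) = (1 + 8*g)*√(4 + g) = √(4 + g)*(1 + 8*g))
1/(249 + k(146)) = 1/(249 + √(4 + 146)*(1 + 8*146)) = 1/(249 + √150*(1 + 1168)) = 1/(249 + (5*√6)*1169) = 1/(249 + 5845*√6)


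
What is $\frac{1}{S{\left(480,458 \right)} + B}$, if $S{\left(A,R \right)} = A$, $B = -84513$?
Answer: $- \frac{1}{84033} \approx -1.19 \cdot 10^{-5}$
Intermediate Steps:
$\frac{1}{S{\left(480,458 \right)} + B} = \frac{1}{480 - 84513} = \frac{1}{-84033} = - \frac{1}{84033}$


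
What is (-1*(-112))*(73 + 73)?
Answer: 16352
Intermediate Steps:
(-1*(-112))*(73 + 73) = 112*146 = 16352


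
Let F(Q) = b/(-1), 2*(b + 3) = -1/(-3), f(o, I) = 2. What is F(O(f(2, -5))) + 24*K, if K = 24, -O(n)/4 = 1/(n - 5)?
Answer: 3473/6 ≈ 578.83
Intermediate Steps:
O(n) = -4/(-5 + n) (O(n) = -4/(n - 5) = -4/(-5 + n))
b = -17/6 (b = -3 + (-1/(-3))/2 = -3 + (-1*(-⅓))/2 = -3 + (½)*(⅓) = -3 + ⅙ = -17/6 ≈ -2.8333)
F(Q) = 17/6 (F(Q) = -17/6/(-1) = -17/6*(-1) = 17/6)
F(O(f(2, -5))) + 24*K = 17/6 + 24*24 = 17/6 + 576 = 3473/6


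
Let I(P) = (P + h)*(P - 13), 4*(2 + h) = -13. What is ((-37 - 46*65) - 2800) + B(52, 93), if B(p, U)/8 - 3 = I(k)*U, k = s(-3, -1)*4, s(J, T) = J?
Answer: 315047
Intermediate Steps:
h = -21/4 (h = -2 + (1/4)*(-13) = -2 - 13/4 = -21/4 ≈ -5.2500)
k = -12 (k = -3*4 = -12)
I(P) = (-13 + P)*(-21/4 + P) (I(P) = (P - 21/4)*(P - 13) = (-21/4 + P)*(-13 + P) = (-13 + P)*(-21/4 + P))
B(p, U) = 24 + 3450*U (B(p, U) = 24 + 8*((273/4 + (-12)**2 - 73/4*(-12))*U) = 24 + 8*((273/4 + 144 + 219)*U) = 24 + 8*(1725*U/4) = 24 + 3450*U)
((-37 - 46*65) - 2800) + B(52, 93) = ((-37 - 46*65) - 2800) + (24 + 3450*93) = ((-37 - 2990) - 2800) + (24 + 320850) = (-3027 - 2800) + 320874 = -5827 + 320874 = 315047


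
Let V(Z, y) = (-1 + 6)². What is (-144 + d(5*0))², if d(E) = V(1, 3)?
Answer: 14161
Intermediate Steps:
V(Z, y) = 25 (V(Z, y) = 5² = 25)
d(E) = 25
(-144 + d(5*0))² = (-144 + 25)² = (-119)² = 14161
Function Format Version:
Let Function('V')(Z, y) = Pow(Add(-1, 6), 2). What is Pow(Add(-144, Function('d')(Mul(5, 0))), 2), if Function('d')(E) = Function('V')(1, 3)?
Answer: 14161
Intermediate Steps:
Function('V')(Z, y) = 25 (Function('V')(Z, y) = Pow(5, 2) = 25)
Function('d')(E) = 25
Pow(Add(-144, Function('d')(Mul(5, 0))), 2) = Pow(Add(-144, 25), 2) = Pow(-119, 2) = 14161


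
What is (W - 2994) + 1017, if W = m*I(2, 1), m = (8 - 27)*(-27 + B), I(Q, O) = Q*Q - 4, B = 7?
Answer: -1977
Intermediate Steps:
I(Q, O) = -4 + Q² (I(Q, O) = Q² - 4 = -4 + Q²)
m = 380 (m = (8 - 27)*(-27 + 7) = -19*(-20) = 380)
W = 0 (W = 380*(-4 + 2²) = 380*(-4 + 4) = 380*0 = 0)
(W - 2994) + 1017 = (0 - 2994) + 1017 = -2994 + 1017 = -1977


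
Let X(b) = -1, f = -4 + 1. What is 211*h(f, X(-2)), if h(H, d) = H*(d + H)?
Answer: 2532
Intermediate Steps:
f = -3
h(H, d) = H*(H + d)
211*h(f, X(-2)) = 211*(-3*(-3 - 1)) = 211*(-3*(-4)) = 211*12 = 2532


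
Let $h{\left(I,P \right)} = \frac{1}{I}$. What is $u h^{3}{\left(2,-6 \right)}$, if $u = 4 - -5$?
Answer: $\frac{9}{8} \approx 1.125$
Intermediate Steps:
$u = 9$ ($u = 4 + 5 = 9$)
$u h^{3}{\left(2,-6 \right)} = 9 \left(\frac{1}{2}\right)^{3} = \frac{9}{8}$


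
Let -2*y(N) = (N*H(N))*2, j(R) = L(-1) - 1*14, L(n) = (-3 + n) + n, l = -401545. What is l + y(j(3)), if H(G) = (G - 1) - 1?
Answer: -401944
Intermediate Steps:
L(n) = -3 + 2*n
j(R) = -19 (j(R) = (-3 + 2*(-1)) - 1*14 = (-3 - 2) - 14 = -5 - 14 = -19)
H(G) = -2 + G (H(G) = (-1 + G) - 1 = -2 + G)
y(N) = -N*(-2 + N) (y(N) = -N*(-2 + N)*2/2 = -N*(-2 + N))
l + y(j(3)) = -401545 - 19*(2 - 1*(-19)) = -401545 - 19*(2 + 19) = -401545 - 19*21 = -401545 - 399 = -401944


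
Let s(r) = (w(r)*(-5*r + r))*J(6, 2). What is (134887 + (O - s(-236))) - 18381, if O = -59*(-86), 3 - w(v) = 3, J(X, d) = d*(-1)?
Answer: 121580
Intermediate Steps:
J(X, d) = -d
w(v) = 0 (w(v) = 3 - 1*3 = 3 - 3 = 0)
O = 5074
s(r) = 0 (s(r) = (0*(-5*r + r))*(-1*2) = (0*(-4*r))*(-2) = 0*(-2) = 0)
(134887 + (O - s(-236))) - 18381 = (134887 + (5074 - 1*0)) - 18381 = (134887 + (5074 + 0)) - 18381 = (134887 + 5074) - 18381 = 139961 - 18381 = 121580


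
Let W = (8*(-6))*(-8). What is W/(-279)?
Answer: -128/93 ≈ -1.3763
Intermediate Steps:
W = 384 (W = -48*(-8) = 384)
W/(-279) = 384/(-279) = 384*(-1/279) = -128/93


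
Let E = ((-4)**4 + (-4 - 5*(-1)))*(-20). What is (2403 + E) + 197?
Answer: -2540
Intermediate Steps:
E = -5140 (E = (256 + (-4 + 5))*(-20) = (256 + 1)*(-20) = 257*(-20) = -5140)
(2403 + E) + 197 = (2403 - 5140) + 197 = -2737 + 197 = -2540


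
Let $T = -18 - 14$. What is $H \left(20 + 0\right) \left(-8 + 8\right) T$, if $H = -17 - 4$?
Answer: $0$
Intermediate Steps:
$T = -32$
$H = -21$
$H \left(20 + 0\right) \left(-8 + 8\right) T = - 21 \left(20 + 0\right) \left(-8 + 8\right) \left(-32\right) = - 21 \cdot 20 \cdot 0 \left(-32\right) = \left(-21\right) 0 \left(-32\right) = 0 \left(-32\right) = 0$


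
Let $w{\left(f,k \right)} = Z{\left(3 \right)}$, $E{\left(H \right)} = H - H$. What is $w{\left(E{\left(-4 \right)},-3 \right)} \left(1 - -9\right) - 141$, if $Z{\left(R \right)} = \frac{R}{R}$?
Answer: $-131$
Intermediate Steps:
$E{\left(H \right)} = 0$
$Z{\left(R \right)} = 1$
$w{\left(f,k \right)} = 1$
$w{\left(E{\left(-4 \right)},-3 \right)} \left(1 - -9\right) - 141 = 1 \left(1 - -9\right) - 141 = 1 \left(1 + 9\right) - 141 = 1 \cdot 10 - 141 = 10 - 141 = -131$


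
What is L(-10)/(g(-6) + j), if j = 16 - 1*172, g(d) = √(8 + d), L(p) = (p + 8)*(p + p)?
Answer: -3120/12167 - 20*√2/12167 ≈ -0.25876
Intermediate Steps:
L(p) = 2*p*(8 + p) (L(p) = (8 + p)*(2*p) = 2*p*(8 + p))
j = -156 (j = 16 - 172 = -156)
L(-10)/(g(-6) + j) = (2*(-10)*(8 - 10))/(√(8 - 6) - 156) = (2*(-10)*(-2))/(√2 - 156) = 40/(-156 + √2)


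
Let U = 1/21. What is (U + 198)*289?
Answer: 1201951/21 ≈ 57236.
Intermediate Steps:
U = 1/21 ≈ 0.047619
(U + 198)*289 = (1/21 + 198)*289 = (4159/21)*289 = 1201951/21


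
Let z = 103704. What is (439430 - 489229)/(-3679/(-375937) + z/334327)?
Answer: -6259031606180801/40216159681 ≈ -1.5563e+5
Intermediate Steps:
(439430 - 489229)/(-3679/(-375937) + z/334327) = (439430 - 489229)/(-3679/(-375937) + 103704/334327) = -49799/(-3679*(-1/375937) + 103704*(1/334327)) = -49799/(3679/375937 + 103704/334327) = -49799/40216159681/125685889399 = -49799*125685889399/40216159681 = -6259031606180801/40216159681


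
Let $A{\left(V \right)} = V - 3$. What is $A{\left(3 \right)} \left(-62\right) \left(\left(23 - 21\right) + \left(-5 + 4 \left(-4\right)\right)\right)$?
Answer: $0$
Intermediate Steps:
$A{\left(V \right)} = -3 + V$
$A{\left(3 \right)} \left(-62\right) \left(\left(23 - 21\right) + \left(-5 + 4 \left(-4\right)\right)\right) = \left(-3 + 3\right) \left(-62\right) \left(\left(23 - 21\right) + \left(-5 + 4 \left(-4\right)\right)\right) = 0 \left(-62\right) \left(2 - 21\right) = 0 \left(2 - 21\right) = 0 \left(-19\right) = 0$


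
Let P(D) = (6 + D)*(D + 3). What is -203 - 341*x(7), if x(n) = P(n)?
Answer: -44533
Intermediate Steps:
P(D) = (3 + D)*(6 + D) (P(D) = (6 + D)*(3 + D) = (3 + D)*(6 + D))
x(n) = 18 + n² + 9*n
-203 - 341*x(7) = -203 - 341*(18 + 7² + 9*7) = -203 - 341*(18 + 49 + 63) = -203 - 341*130 = -203 - 44330 = -44533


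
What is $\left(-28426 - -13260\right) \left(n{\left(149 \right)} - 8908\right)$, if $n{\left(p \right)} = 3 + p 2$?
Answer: $130533762$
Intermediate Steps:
$n{\left(p \right)} = 3 + 2 p$
$\left(-28426 - -13260\right) \left(n{\left(149 \right)} - 8908\right) = \left(-28426 - -13260\right) \left(\left(3 + 2 \cdot 149\right) - 8908\right) = \left(-28426 + 13260\right) \left(\left(3 + 298\right) - 8908\right) = - 15166 \left(301 - 8908\right) = \left(-15166\right) \left(-8607\right) = 130533762$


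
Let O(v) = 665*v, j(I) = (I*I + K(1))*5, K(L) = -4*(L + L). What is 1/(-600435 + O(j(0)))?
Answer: -1/627035 ≈ -1.5948e-6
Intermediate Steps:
K(L) = -8*L
j(I) = -40 + 5*I² (j(I) = (I*I - 8*1)*5 = (I² - 8)*5 = (-8 + I²)*5 = -40 + 5*I²)
1/(-600435 + O(j(0))) = 1/(-600435 + 665*(-40 + 5*0²)) = 1/(-600435 + 665*(-40 + 5*0)) = 1/(-600435 + 665*(-40 + 0)) = 1/(-600435 + 665*(-40)) = 1/(-600435 - 26600) = 1/(-627035) = -1/627035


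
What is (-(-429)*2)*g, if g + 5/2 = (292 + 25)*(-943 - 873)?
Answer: -493928721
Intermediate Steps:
g = -1151349/2 (g = -5/2 + (292 + 25)*(-943 - 873) = -5/2 + 317*(-1816) = -5/2 - 575672 = -1151349/2 ≈ -5.7567e+5)
(-(-429)*2)*g = -(-429)*2*(-1151349/2) = -143*(-6)*(-1151349/2) = 858*(-1151349/2) = -493928721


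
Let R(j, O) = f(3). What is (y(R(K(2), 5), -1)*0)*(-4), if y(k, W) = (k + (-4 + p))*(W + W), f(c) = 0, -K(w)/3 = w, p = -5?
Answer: 0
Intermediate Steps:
K(w) = -3*w
R(j, O) = 0
y(k, W) = 2*W*(-9 + k) (y(k, W) = (k + (-4 - 5))*(W + W) = (k - 9)*(2*W) = (-9 + k)*(2*W) = 2*W*(-9 + k))
(y(R(K(2), 5), -1)*0)*(-4) = ((2*(-1)*(-9 + 0))*0)*(-4) = ((2*(-1)*(-9))*0)*(-4) = (18*0)*(-4) = 0*(-4) = 0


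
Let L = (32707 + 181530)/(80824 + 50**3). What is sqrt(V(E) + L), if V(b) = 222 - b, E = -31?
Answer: sqrt(10509829509)/6432 ≈ 15.939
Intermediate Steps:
L = 214237/205824 (L = 214237/(80824 + 125000) = 214237/205824 ≈ 1.0409)
sqrt(V(E) + L) = sqrt((222 - 1*(-31)) + 214237/205824) = sqrt((222 + 31) + 214237/205824) = sqrt(253 + 214237/205824) = sqrt(52287709/205824) = sqrt(10509829509)/6432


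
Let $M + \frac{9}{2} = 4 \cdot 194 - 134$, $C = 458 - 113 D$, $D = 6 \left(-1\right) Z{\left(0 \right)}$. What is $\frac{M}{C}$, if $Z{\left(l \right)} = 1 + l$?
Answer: $\frac{1275}{2272} \approx 0.56118$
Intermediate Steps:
$D = -6$ ($D = 6 \left(-1\right) \left(1 + 0\right) = \left(-6\right) 1 = -6$)
$C = 1136$ ($C = 458 - -678 = 458 + 678 = 1136$)
$M = \frac{1275}{2}$ ($M = - \frac{9}{2} + \left(4 \cdot 194 - 134\right) = - \frac{9}{2} + \left(776 - 134\right) = - \frac{9}{2} + 642 = \frac{1275}{2} \approx 637.5$)
$\frac{M}{C} = \frac{1275}{2 \cdot 1136} = \frac{1275}{2} \cdot \frac{1}{1136} = \frac{1275}{2272}$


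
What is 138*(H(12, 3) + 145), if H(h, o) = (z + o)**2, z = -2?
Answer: 20148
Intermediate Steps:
H(h, o) = (-2 + o)**2
138*(H(12, 3) + 145) = 138*((-2 + 3)**2 + 145) = 138*(1**2 + 145) = 138*(1 + 145) = 138*146 = 20148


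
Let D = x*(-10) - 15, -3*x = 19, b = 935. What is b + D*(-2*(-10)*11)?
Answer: 34705/3 ≈ 11568.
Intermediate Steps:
x = -19/3 (x = -⅓*19 = -19/3 ≈ -6.3333)
D = 145/3 (D = -19/3*(-10) - 15 = 190/3 - 15 = 145/3 ≈ 48.333)
b + D*(-2*(-10)*11) = 935 + 145*(-2*(-10)*11)/3 = 935 + 145*(20*11)/3 = 935 + (145/3)*220 = 935 + 31900/3 = 34705/3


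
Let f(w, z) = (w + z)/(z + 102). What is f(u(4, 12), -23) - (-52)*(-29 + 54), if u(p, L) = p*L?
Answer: 102725/79 ≈ 1300.3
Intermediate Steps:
u(p, L) = L*p
f(w, z) = (w + z)/(102 + z)
f(u(4, 12), -23) - (-52)*(-29 + 54) = (12*4 - 23)/(102 - 23) - (-52)*(-29 + 54) = (48 - 23)/79 - (-52)*25 = (1/79)*25 - 1*(-1300) = 25/79 + 1300 = 102725/79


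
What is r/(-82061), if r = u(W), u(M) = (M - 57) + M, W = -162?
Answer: 381/82061 ≈ 0.0046429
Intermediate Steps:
u(M) = -57 + 2*M (u(M) = (-57 + M) + M = -57 + 2*M)
r = -381 (r = -57 + 2*(-162) = -57 - 324 = -381)
r/(-82061) = -381/(-82061) = -381*(-1/82061) = 381/82061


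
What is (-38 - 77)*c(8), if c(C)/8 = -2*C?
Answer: 14720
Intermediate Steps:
c(C) = -16*C (c(C) = 8*(-2*C) = -16*C)
(-38 - 77)*c(8) = (-38 - 77)*(-16*8) = -115*(-128) = 14720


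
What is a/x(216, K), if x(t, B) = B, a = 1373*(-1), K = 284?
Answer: -1373/284 ≈ -4.8345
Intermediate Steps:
a = -1373
a/x(216, K) = -1373/284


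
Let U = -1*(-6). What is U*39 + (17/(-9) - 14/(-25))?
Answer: 52351/225 ≈ 232.67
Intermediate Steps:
U = 6
U*39 + (17/(-9) - 14/(-25)) = 6*39 + (17/(-9) - 14/(-25)) = 234 + (17*(-⅑) - 14*(-1/25)) = 234 + (-17/9 + 14/25) = 234 - 299/225 = 52351/225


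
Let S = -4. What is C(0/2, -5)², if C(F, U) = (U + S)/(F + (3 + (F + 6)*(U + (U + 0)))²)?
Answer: 1/130321 ≈ 7.6734e-6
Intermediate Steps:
C(F, U) = (-4 + U)/(F + (3 + 2*U*(6 + F))²) (C(F, U) = (U - 4)/(F + (3 + (F + 6)*(U + (U + 0)))²) = (-4 + U)/(F + (3 + (6 + F)*(U + U))²) = (-4 + U)/(F + (3 + (6 + F)*(2*U))²) = (-4 + U)/(F + (3 + 2*U*(6 + F))²))
C(0/2, -5)² = ((-4 - 5)/(0/2 + (3 + 12*(-5) + 2*(0/2)*(-5))²))² = (-9/(0*(½) + (3 - 60 + 2*(0*(½))*(-5))²))² = (-9/(0 + (3 - 60 + 2*0*(-5))²))² = (-9/(0 + (3 - 60 + 0)²))² = (-9/(0 + (-57)²))² = (-9/(0 + 3249))² = (-9/3249)² = ((1/3249)*(-9))² = (-1/361)² = 1/130321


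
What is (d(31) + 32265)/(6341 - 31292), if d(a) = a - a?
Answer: -10755/8317 ≈ -1.2931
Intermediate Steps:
d(a) = 0
(d(31) + 32265)/(6341 - 31292) = (0 + 32265)/(6341 - 31292) = 32265/(-24951) = 32265*(-1/24951) = -10755/8317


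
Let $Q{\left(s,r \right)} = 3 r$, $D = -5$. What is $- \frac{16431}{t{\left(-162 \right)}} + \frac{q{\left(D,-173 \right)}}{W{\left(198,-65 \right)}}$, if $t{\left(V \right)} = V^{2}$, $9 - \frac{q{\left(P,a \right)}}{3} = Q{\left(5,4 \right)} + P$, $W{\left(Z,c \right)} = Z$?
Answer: $- \frac{57331}{96228} \approx -0.59578$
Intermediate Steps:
$q{\left(P,a \right)} = -9 - 3 P$ ($q{\left(P,a \right)} = 27 - 3 \left(3 \cdot 4 + P\right) = 27 - 3 \left(12 + P\right) = 27 - \left(36 + 3 P\right) = -9 - 3 P$)
$- \frac{16431}{t{\left(-162 \right)}} + \frac{q{\left(D,-173 \right)}}{W{\left(198,-65 \right)}} = - \frac{16431}{\left(-162\right)^{2}} + \frac{-9 - -15}{198} = - \frac{16431}{26244} + \left(-9 + 15\right) \frac{1}{198} = \left(-16431\right) \frac{1}{26244} + 6 \cdot \frac{1}{198} = - \frac{5477}{8748} + \frac{1}{33} = - \frac{57331}{96228}$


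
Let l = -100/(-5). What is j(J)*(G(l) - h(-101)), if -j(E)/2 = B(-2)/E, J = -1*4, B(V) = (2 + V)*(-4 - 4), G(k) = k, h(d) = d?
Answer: 0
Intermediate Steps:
l = 20 (l = -100*(-⅕) = 20)
B(V) = -16 - 8*V (B(V) = (2 + V)*(-8) = -16 - 8*V)
J = -4
j(E) = 0 (j(E) = -2*(-16 - 8*(-2))/E = -2*(-16 + 16)/E = -0/E = -2*0 = 0)
j(J)*(G(l) - h(-101)) = 0*(20 - 1*(-101)) = 0*(20 + 101) = 0*121 = 0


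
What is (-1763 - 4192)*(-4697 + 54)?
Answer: 27649065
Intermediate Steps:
(-1763 - 4192)*(-4697 + 54) = -5955*(-4643) = 27649065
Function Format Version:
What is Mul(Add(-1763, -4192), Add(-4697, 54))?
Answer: 27649065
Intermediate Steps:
Mul(Add(-1763, -4192), Add(-4697, 54)) = Mul(-5955, -4643) = 27649065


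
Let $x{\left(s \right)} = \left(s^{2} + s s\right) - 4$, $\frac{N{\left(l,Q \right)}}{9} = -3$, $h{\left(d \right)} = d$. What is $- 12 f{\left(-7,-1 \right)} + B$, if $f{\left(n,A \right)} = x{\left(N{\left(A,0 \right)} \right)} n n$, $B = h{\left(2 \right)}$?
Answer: $-854950$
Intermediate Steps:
$N{\left(l,Q \right)} = -27$ ($N{\left(l,Q \right)} = 9 \left(-3\right) = -27$)
$B = 2$
$x{\left(s \right)} = -4 + 2 s^{2}$ ($x{\left(s \right)} = \left(s^{2} + s^{2}\right) - 4 = 2 s^{2} - 4 = -4 + 2 s^{2}$)
$f{\left(n,A \right)} = 1454 n^{2}$ ($f{\left(n,A \right)} = \left(-4 + 2 \left(-27\right)^{2}\right) n n = \left(-4 + 2 \cdot 729\right) n n = \left(-4 + 1458\right) n n = 1454 n n = 1454 n^{2}$)
$- 12 f{\left(-7,-1 \right)} + B = - 12 \cdot 1454 \left(-7\right)^{2} + 2 = - 12 \cdot 1454 \cdot 49 + 2 = \left(-12\right) 71246 + 2 = -854952 + 2 = -854950$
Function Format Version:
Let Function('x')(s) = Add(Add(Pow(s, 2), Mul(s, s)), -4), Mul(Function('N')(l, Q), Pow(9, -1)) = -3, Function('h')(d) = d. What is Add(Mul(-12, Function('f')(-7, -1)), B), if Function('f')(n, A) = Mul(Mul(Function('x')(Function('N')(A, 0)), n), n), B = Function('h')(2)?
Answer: -854950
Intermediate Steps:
Function('N')(l, Q) = -27 (Function('N')(l, Q) = Mul(9, -3) = -27)
B = 2
Function('x')(s) = Add(-4, Mul(2, Pow(s, 2))) (Function('x')(s) = Add(Add(Pow(s, 2), Pow(s, 2)), -4) = Add(Mul(2, Pow(s, 2)), -4) = Add(-4, Mul(2, Pow(s, 2))))
Function('f')(n, A) = Mul(1454, Pow(n, 2)) (Function('f')(n, A) = Mul(Mul(Add(-4, Mul(2, Pow(-27, 2))), n), n) = Mul(Mul(Add(-4, Mul(2, 729)), n), n) = Mul(Mul(Add(-4, 1458), n), n) = Mul(Mul(1454, n), n) = Mul(1454, Pow(n, 2)))
Add(Mul(-12, Function('f')(-7, -1)), B) = Add(Mul(-12, Mul(1454, Pow(-7, 2))), 2) = Add(Mul(-12, Mul(1454, 49)), 2) = Add(Mul(-12, 71246), 2) = Add(-854952, 2) = -854950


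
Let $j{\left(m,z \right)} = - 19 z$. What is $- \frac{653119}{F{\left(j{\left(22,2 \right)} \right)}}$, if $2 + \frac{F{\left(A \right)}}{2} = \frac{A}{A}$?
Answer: $\frac{653119}{2} \approx 3.2656 \cdot 10^{5}$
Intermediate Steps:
$F{\left(A \right)} = -2$ ($F{\left(A \right)} = -4 + 2 \frac{A}{A} = -4 + 2 \cdot 1 = -4 + 2 = -2$)
$- \frac{653119}{F{\left(j{\left(22,2 \right)} \right)}} = - \frac{653119}{-2} = \left(-653119\right) \left(- \frac{1}{2}\right) = \frac{653119}{2}$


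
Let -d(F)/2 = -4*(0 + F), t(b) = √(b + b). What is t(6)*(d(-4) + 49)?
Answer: 34*√3 ≈ 58.890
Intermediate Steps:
t(b) = √2*√b (t(b) = √(2*b) = √2*√b)
d(F) = 8*F (d(F) = -(-8)*(0 + F) = -(-8)*F = 8*F)
t(6)*(d(-4) + 49) = (√2*√6)*(8*(-4) + 49) = (2*√3)*(-32 + 49) = (2*√3)*17 = 34*√3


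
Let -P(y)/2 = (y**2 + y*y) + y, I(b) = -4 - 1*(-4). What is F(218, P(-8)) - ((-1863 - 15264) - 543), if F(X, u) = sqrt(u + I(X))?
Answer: 17670 + 4*I*sqrt(15) ≈ 17670.0 + 15.492*I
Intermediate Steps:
I(b) = 0 (I(b) = -4 + 4 = 0)
P(y) = -4*y**2 - 2*y (P(y) = -2*((y**2 + y*y) + y) = -2*((y**2 + y**2) + y) = -2*(2*y**2 + y) = -2*(y + 2*y**2) = -4*y**2 - 2*y)
F(X, u) = sqrt(u) (F(X, u) = sqrt(u + 0) = sqrt(u))
F(218, P(-8)) - ((-1863 - 15264) - 543) = sqrt(-2*(-8)*(1 + 2*(-8))) - ((-1863 - 15264) - 543) = sqrt(-2*(-8)*(1 - 16)) - (-17127 - 543) = sqrt(-2*(-8)*(-15)) - 1*(-17670) = sqrt(-240) + 17670 = 4*I*sqrt(15) + 17670 = 17670 + 4*I*sqrt(15)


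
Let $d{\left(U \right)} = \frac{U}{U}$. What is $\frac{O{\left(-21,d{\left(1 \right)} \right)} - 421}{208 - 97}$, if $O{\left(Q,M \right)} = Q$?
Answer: $- \frac{442}{111} \approx -3.982$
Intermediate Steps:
$d{\left(U \right)} = 1$
$\frac{O{\left(-21,d{\left(1 \right)} \right)} - 421}{208 - 97} = \frac{-21 - 421}{208 - 97} = - \frac{442}{111}$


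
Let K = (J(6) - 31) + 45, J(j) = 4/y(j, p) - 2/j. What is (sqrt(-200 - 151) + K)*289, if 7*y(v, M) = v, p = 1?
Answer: 15895/3 + 867*I*sqrt(39) ≈ 5298.3 + 5414.4*I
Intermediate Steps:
y(v, M) = v/7
J(j) = 26/j (J(j) = 4/((j/7)) - 2/j = 4*(7/j) - 2/j = 28/j - 2/j = 26/j)
K = 55/3 (K = (26/6 - 31) + 45 = (26*(1/6) - 31) + 45 = (13/3 - 31) + 45 = -80/3 + 45 = 55/3 ≈ 18.333)
(sqrt(-200 - 151) + K)*289 = (sqrt(-200 - 151) + 55/3)*289 = (sqrt(-351) + 55/3)*289 = (3*I*sqrt(39) + 55/3)*289 = (55/3 + 3*I*sqrt(39))*289 = 15895/3 + 867*I*sqrt(39)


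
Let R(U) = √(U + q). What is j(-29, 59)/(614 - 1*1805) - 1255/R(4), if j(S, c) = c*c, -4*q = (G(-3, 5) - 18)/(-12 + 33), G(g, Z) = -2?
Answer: -3481/1191 - 1255*√1869/89 ≈ -612.54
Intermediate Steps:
q = 5/21 (q = -(-2 - 18)/(4*(-12 + 33)) = -(-5)/21 = -¼*(-20/21) = 5/21 ≈ 0.23810)
R(U) = √(5/21 + U) (R(U) = √(U + 5/21) = √(5/21 + U))
j(S, c) = c²
j(-29, 59)/(614 - 1*1805) - 1255/R(4) = 59²/(614 - 1*1805) - 1255*21/√(105 + 441*4) = 3481/(614 - 1805) - 1255*21/√(105 + 1764) = 3481/(-1191) - 1255*√1869/89 = 3481*(-1/1191) - 1255*√1869/89 = -3481/1191 - 1255*√1869/89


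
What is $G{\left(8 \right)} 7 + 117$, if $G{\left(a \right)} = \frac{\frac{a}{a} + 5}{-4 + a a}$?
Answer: $\frac{1177}{10} \approx 117.7$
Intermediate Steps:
$G{\left(a \right)} = \frac{6}{-4 + a^{2}}$ ($G{\left(a \right)} = \frac{1 + 5}{-4 + a^{2}} = \frac{6}{-4 + a^{2}}$)
$G{\left(8 \right)} 7 + 117 = \frac{6}{-4 + 8^{2}} \cdot 7 + 117 = \frac{6}{-4 + 64} \cdot 7 + 117 = \frac{6}{60} \cdot 7 + 117 = 6 \cdot \frac{1}{60} \cdot 7 + 117 = \frac{1}{10} \cdot 7 + 117 = \frac{7}{10} + 117 = \frac{1177}{10}$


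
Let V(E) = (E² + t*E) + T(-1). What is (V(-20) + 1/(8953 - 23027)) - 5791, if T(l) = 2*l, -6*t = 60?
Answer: -73086283/14074 ≈ -5193.0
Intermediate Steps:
t = -10 (t = -⅙*60 = -10)
V(E) = -2 + E² - 10*E (V(E) = (E² - 10*E) + 2*(-1) = (E² - 10*E) - 2 = -2 + E² - 10*E)
(V(-20) + 1/(8953 - 23027)) - 5791 = ((-2 + (-20)² - 10*(-20)) + 1/(8953 - 23027)) - 5791 = ((-2 + 400 + 200) + 1/(-14074)) - 5791 = (598 - 1/14074) - 5791 = 8416251/14074 - 5791 = -73086283/14074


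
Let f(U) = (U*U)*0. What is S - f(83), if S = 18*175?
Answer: 3150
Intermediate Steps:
f(U) = 0 (f(U) = U²*0 = 0)
S = 3150
S - f(83) = 3150 - 1*0 = 3150 + 0 = 3150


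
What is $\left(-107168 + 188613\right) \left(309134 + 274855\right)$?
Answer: $47562984105$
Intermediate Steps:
$\left(-107168 + 188613\right) \left(309134 + 274855\right) = 81445 \cdot 583989 = 47562984105$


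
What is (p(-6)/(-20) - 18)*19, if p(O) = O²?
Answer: -1881/5 ≈ -376.20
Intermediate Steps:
(p(-6)/(-20) - 18)*19 = ((-6)²/(-20) - 18)*19 = (36*(-1/20) - 18)*19 = (-9/5 - 18)*19 = -99/5*19 = -1881/5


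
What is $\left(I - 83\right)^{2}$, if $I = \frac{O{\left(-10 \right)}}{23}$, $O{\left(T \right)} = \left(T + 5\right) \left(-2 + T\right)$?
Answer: $\frac{3418801}{529} \approx 6462.8$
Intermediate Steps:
$O{\left(T \right)} = \left(-2 + T\right) \left(5 + T\right)$ ($O{\left(T \right)} = \left(5 + T\right) \left(-2 + T\right) = \left(-2 + T\right) \left(5 + T\right)$)
$I = \frac{60}{23}$ ($I = \frac{-10 + \left(-10\right)^{2} + 3 \left(-10\right)}{23} = \left(-10 + 100 - 30\right) \frac{1}{23} = 60 \cdot \frac{1}{23} = \frac{60}{23} \approx 2.6087$)
$\left(I - 83\right)^{2} = \left(\frac{60}{23} - 83\right)^{2} = \left(- \frac{1849}{23}\right)^{2} = \frac{3418801}{529}$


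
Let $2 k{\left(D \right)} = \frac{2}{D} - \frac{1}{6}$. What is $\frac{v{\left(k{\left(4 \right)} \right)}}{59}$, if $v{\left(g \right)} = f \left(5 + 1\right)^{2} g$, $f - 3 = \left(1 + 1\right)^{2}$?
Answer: $\frac{42}{59} \approx 0.71186$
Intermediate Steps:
$k{\left(D \right)} = - \frac{1}{12} + \frac{1}{D}$ ($k{\left(D \right)} = \frac{\frac{2}{D} - \frac{1}{6}}{2} = \frac{- \frac{1}{6} + \frac{2}{D}}{2} = - \frac{1}{12} + \frac{1}{D}$)
$f = 7$ ($f = 3 + \left(1 + 1\right)^{2} = 3 + 2^{2} = 3 + 4 = 7$)
$v{\left(g \right)} = 252 g$ ($v{\left(g \right)} = 7 \left(5 + 1\right)^{2} g = 7 \cdot 6^{2} g = 7 \cdot 36 g = 252 g$)
$\frac{v{\left(k{\left(4 \right)} \right)}}{59} = \frac{252 \frac{12 - 4}{12 \cdot 4}}{59} = 252 \cdot \frac{1}{12} \cdot \frac{1}{4} \left(12 - 4\right) \frac{1}{59} = 252 \cdot \frac{1}{12} \cdot \frac{1}{4} \cdot 8 \cdot \frac{1}{59} = 252 \cdot \frac{1}{6} \cdot \frac{1}{59} = 42 \cdot \frac{1}{59} = \frac{42}{59}$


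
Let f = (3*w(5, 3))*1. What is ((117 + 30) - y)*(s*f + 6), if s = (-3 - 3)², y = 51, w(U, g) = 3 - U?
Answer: -20160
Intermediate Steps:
f = -6 (f = (3*(3 - 1*5))*1 = (3*(3 - 5))*1 = (3*(-2))*1 = -6*1 = -6)
s = 36 (s = (-6)² = 36)
((117 + 30) - y)*(s*f + 6) = ((117 + 30) - 1*51)*(36*(-6) + 6) = (147 - 51)*(-216 + 6) = 96*(-210) = -20160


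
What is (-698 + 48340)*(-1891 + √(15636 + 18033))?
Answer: -90091022 + 142926*√3741 ≈ -8.1349e+7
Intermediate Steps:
(-698 + 48340)*(-1891 + √(15636 + 18033)) = 47642*(-1891 + √33669) = 47642*(-1891 + 3*√3741) = -90091022 + 142926*√3741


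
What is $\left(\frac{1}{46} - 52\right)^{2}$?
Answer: $\frac{5716881}{2116} \approx 2701.7$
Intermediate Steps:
$\left(\frac{1}{46} - 52\right)^{2} = \left(- \frac{2391}{46}\right)^{2} = \frac{5716881}{2116}$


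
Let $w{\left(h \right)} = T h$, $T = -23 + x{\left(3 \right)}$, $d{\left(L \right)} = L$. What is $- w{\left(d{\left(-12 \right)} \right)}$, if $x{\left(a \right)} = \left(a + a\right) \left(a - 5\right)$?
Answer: $-420$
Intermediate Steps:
$x{\left(a \right)} = 2 a \left(-5 + a\right)$
$T = -35$ ($T = -23 + 2 \cdot 3 \left(-5 + 3\right) = -23 + 2 \cdot 3 \left(-2\right) = -23 - 12 = -35$)
$w{\left(h \right)} = - 35 h$
$- w{\left(d{\left(-12 \right)} \right)} = - \left(-35\right) \left(-12\right) = \left(-1\right) 420 = -420$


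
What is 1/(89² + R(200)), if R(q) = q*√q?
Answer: 7921/54742241 - 2000*√2/54742241 ≈ 9.3028e-5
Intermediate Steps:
R(q) = q^(3/2)
1/(89² + R(200)) = 1/(89² + 200^(3/2)) = 1/(7921 + 2000*√2)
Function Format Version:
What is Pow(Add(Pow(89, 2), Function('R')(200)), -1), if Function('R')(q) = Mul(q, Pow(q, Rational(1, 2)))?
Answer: Add(Rational(7921, 54742241), Mul(Rational(-2000, 54742241), Pow(2, Rational(1, 2)))) ≈ 9.3028e-5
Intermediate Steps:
Function('R')(q) = Pow(q, Rational(3, 2))
Pow(Add(Pow(89, 2), Function('R')(200)), -1) = Pow(Add(Pow(89, 2), Pow(200, Rational(3, 2))), -1) = Pow(Add(7921, Mul(2000, Pow(2, Rational(1, 2)))), -1)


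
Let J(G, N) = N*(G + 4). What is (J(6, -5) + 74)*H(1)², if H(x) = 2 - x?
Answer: 24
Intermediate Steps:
J(G, N) = N*(4 + G)
(J(6, -5) + 74)*H(1)² = (-5*(4 + 6) + 74)*(2 - 1*1)² = (-5*10 + 74)*(2 - 1)² = (-50 + 74)*1² = 24*1 = 24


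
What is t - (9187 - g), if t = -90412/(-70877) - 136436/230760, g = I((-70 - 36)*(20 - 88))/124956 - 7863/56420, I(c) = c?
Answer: -11316846607881335407/1231913472389964 ≈ -9186.4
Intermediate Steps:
g = -11074109/135577260 (g = ((-70 - 36)*(20 - 88))/124956 - 7863/56420 = -106*(-68)*(1/124956) - 7863*1/56420 = 7208*(1/124956) - 7863/56420 = 1802/31239 - 7863/56420 = -11074109/135577260 ≈ -0.081681)
t = 2798324687/4088894130 (t = -90412*(-1/70877) - 136436*1/230760 = 90412/70877 - 34109/57690 = 2798324687/4088894130 ≈ 0.68437)
t - (9187 - g) = 2798324687/4088894130 - (9187 - 1*(-11074109/135577260)) = 2798324687/4088894130 - (9187 + 11074109/135577260) = 2798324687/4088894130 - 1*1245559361729/135577260 = 2798324687/4088894130 - 1245559361729/135577260 = -11316846607881335407/1231913472389964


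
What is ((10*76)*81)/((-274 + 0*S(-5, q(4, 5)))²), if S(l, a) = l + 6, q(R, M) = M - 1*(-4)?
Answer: 15390/18769 ≈ 0.81997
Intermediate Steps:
q(R, M) = 4 + M (q(R, M) = M + 4 = 4 + M)
S(l, a) = 6 + l
((10*76)*81)/((-274 + 0*S(-5, q(4, 5)))²) = ((10*76)*81)/((-274 + 0*(6 - 5))²) = (760*81)/((-274 + 0*1)²) = 61560/((-274 + 0)²) = 61560/((-274)²) = 61560/75076 = 61560*(1/75076) = 15390/18769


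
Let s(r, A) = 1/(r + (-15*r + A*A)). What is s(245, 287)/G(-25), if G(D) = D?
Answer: -1/1973475 ≈ -5.0672e-7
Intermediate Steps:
s(r, A) = 1/(A**2 - 14*r) (s(r, A) = 1/(r + (-15*r + A**2)) = 1/(r + (A**2 - 15*r)) = 1/(A**2 - 14*r))
s(245, 287)/G(-25) = 1/((287**2 - 14*245)*(-25)) = -1/25/(82369 - 3430) = -1/25/78939 = (1/78939)*(-1/25) = -1/1973475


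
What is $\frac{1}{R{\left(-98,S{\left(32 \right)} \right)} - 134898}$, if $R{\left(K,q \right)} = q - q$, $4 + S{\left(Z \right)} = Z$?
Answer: $- \frac{1}{134898} \approx -7.413 \cdot 10^{-6}$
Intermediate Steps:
$S{\left(Z \right)} = -4 + Z$
$R{\left(K,q \right)} = 0$
$\frac{1}{R{\left(-98,S{\left(32 \right)} \right)} - 134898} = \frac{1}{0 - 134898} = \frac{1}{-134898} = - \frac{1}{134898}$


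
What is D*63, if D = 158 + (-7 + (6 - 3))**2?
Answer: 10962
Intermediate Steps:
D = 174 (D = 158 + (-7 + 3)**2 = 158 + (-4)**2 = 158 + 16 = 174)
D*63 = 174*63 = 10962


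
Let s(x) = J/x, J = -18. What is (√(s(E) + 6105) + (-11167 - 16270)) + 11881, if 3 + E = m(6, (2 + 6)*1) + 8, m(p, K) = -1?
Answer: -15556 + 7*√498/2 ≈ -15478.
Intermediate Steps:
E = 4 (E = -3 + (-1 + 8) = -3 + 7 = 4)
s(x) = -18/x
(√(s(E) + 6105) + (-11167 - 16270)) + 11881 = (√(-18/4 + 6105) + (-11167 - 16270)) + 11881 = (√(-18*¼ + 6105) - 27437) + 11881 = (√(-9/2 + 6105) - 27437) + 11881 = (√(12201/2) - 27437) + 11881 = (7*√498/2 - 27437) + 11881 = (-27437 + 7*√498/2) + 11881 = -15556 + 7*√498/2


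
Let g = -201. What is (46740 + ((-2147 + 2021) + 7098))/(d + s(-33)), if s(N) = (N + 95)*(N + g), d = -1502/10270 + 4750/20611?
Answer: -5684742994320/1535481319991 ≈ -3.7023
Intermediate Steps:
d = 8912389/105837485 (d = -1502*1/10270 + 4750*(1/20611) = -751/5135 + 4750/20611 = 8912389/105837485 ≈ 0.084208)
s(N) = (-201 + N)*(95 + N) (s(N) = (N + 95)*(N - 201) = (95 + N)*(-201 + N) = (-201 + N)*(95 + N))
(46740 + ((-2147 + 2021) + 7098))/(d + s(-33)) = (46740 + ((-2147 + 2021) + 7098))/(8912389/105837485 + (-19095 + (-33)² - 106*(-33))) = (46740 + (-126 + 7098))/(8912389/105837485 + (-19095 + 1089 + 3498)) = (46740 + 6972)/(8912389/105837485 - 14508) = 53712/(-1535481319991/105837485) = 53712*(-105837485/1535481319991) = -5684742994320/1535481319991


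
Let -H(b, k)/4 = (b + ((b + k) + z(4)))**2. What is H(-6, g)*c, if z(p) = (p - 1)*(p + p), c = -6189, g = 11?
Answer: 13095924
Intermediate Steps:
z(p) = 2*p*(-1 + p) (z(p) = (-1 + p)*(2*p) = 2*p*(-1 + p))
H(b, k) = -4*(24 + k + 2*b)**2 (H(b, k) = -4*(b + ((b + k) + 2*4*(-1 + 4)))**2 = -4*(b + ((b + k) + 2*4*3))**2 = -4*(b + ((b + k) + 24))**2 = -4*(b + (24 + b + k))**2 = -4*(24 + k + 2*b)**2)
H(-6, g)*c = -4*(24 + 11 + 2*(-6))**2*(-6189) = -4*(24 + 11 - 12)**2*(-6189) = -4*23**2*(-6189) = -4*529*(-6189) = -2116*(-6189) = 13095924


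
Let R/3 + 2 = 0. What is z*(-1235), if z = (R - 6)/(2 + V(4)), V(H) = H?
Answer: 2470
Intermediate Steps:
R = -6 (R = -6 + 3*0 = -6 + 0 = -6)
z = -2 (z = (-6 - 6)/(2 + 4) = -12/6 = -12*1/6 = -2)
z*(-1235) = -2*(-1235) = 2470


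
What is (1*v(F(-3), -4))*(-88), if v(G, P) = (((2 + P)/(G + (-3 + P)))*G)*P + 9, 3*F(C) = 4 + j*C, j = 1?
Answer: -3784/5 ≈ -756.80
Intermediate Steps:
F(C) = 4/3 + C/3 (F(C) = (4 + 1*C)/3 = (4 + C)/3 = 4/3 + C/3)
v(G, P) = 9 + G*P*(2 + P)/(-3 + G + P) (v(G, P) = (((2 + P)/(-3 + G + P))*G)*P + 9 = (G*(2 + P)/(-3 + G + P))*P + 9 = G*P*(2 + P)/(-3 + G + P) + 9 = 9 + G*P*(2 + P)/(-3 + G + P))
(1*v(F(-3), -4))*(-88) = (1*((-27 + 9*(4/3 + (⅓)*(-3)) + 9*(-4) + (4/3 + (⅓)*(-3))*(-4)² + 2*(4/3 + (⅓)*(-3))*(-4))/(-3 + (4/3 + (⅓)*(-3)) - 4)))*(-88) = (1*((-27 + 9*(4/3 - 1) - 36 + (4/3 - 1)*16 + 2*(4/3 - 1)*(-4))/(-3 + (4/3 - 1) - 4)))*(-88) = (1*((-27 + 9*(⅓) - 36 + (⅓)*16 + 2*(⅓)*(-4))/(-3 + ⅓ - 4)))*(-88) = (1*((-27 + 3 - 36 + 16/3 - 8/3)/(-20/3)))*(-88) = (1*(-3/20*(-172/3)))*(-88) = (1*(43/5))*(-88) = (43/5)*(-88) = -3784/5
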